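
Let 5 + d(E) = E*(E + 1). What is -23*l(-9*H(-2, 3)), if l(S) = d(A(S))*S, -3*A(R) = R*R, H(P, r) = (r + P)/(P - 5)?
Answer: 2607993/16807 ≈ 155.17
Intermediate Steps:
H(P, r) = (P + r)/(-5 + P)
A(R) = -R**2/3 (A(R) = -R*R/3 = -R**2/3)
d(E) = -5 + E*(1 + E) (d(E) = -5 + E*(E + 1) = -5 + E*(1 + E))
l(S) = S*(-5 - S**2/3 + S**4/9) (l(S) = (-5 - S**2/3 + (-S**2/3)**2)*S = (-5 - S**2/3 + S**4/9)*S = S*(-5 - S**2/3 + S**4/9))
-23*l(-9*H(-2, 3)) = -23*(-9*(-2 + 3)/(-5 - 2))*(-45 + (-9*(-2 + 3)/(-5 - 2))**4 - 3*81*(-2 + 3)**2/(-5 - 2)**2)/9 = -23*(-9/(-7))*(-45 + (-9/(-7))**4 - 3*(-9/(-7))**2)/9 = -23*(-(-9)/7)*(-45 + (-(-9)/7)**4 - 3*(-(-9)/7)**2)/9 = -23*(-9*(-1/7))*(-45 + (-9*(-1/7))**4 - 3*(-9*(-1/7))**2)/9 = -23*9*(-45 + (9/7)**4 - 3*(9/7)**2)/(9*7) = -23*9*(-45 + 6561/2401 - 3*81/49)/(9*7) = -23*9*(-45 + 6561/2401 - 243/49)/(9*7) = -23*9*(-113391)/(9*7*2401) = -23*(-113391/16807) = 2607993/16807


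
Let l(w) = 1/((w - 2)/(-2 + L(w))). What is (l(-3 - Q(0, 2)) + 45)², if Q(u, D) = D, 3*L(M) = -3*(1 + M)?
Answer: 97969/49 ≈ 1999.4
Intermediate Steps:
L(M) = -1 - M (L(M) = (-3*(1 + M))/3 = (-3 - 3*M)/3 = -1 - M)
l(w) = (-3 - w)/(-2 + w) (l(w) = 1/((w - 2)/(-2 + (-1 - w))) = 1/((-2 + w)/(-3 - w)) = (-3 - w)/(-2 + w))
(l(-3 - Q(0, 2)) + 45)² = ((-3 - (-3 - 1*2))/(-2 + (-3 - 1*2)) + 45)² = ((-3 - (-3 - 2))/(-2 + (-3 - 2)) + 45)² = ((-3 - 1*(-5))/(-2 - 5) + 45)² = ((-3 + 5)/(-7) + 45)² = (-⅐*2 + 45)² = (-2/7 + 45)² = (313/7)² = 97969/49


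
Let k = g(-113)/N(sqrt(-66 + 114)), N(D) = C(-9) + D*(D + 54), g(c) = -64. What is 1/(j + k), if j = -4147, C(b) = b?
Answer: -574137213/2380936667303 + 13824*sqrt(3)/2380936667303 ≈ -0.00024113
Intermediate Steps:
N(D) = -9 + D*(54 + D) (N(D) = -9 + D*(D + 54) = -9 + D*(54 + D))
k = -64/(39 + 216*sqrt(3)) (k = -64/(-9 + (sqrt(-66 + 114))**2 + 54*sqrt(-66 + 114)) = -64/(-9 + (sqrt(48))**2 + 54*sqrt(48)) = -64/(-9 + (4*sqrt(3))**2 + 54*(4*sqrt(3))) = -64/(-9 + 48 + 216*sqrt(3)) = -64/(39 + 216*sqrt(3)) ≈ -0.15492)
1/(j + k) = 1/(-4147 + (832/46149 - 1536*sqrt(3)/15383)) = 1/(-191379071/46149 - 1536*sqrt(3)/15383)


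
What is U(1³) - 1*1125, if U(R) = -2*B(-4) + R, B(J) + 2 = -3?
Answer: -1114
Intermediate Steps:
B(J) = -5 (B(J) = -2 - 3 = -5)
U(R) = 10 + R (U(R) = -2*(-5) + R = 10 + R)
U(1³) - 1*1125 = (10 + 1³) - 1*1125 = (10 + 1) - 1125 = 11 - 1125 = -1114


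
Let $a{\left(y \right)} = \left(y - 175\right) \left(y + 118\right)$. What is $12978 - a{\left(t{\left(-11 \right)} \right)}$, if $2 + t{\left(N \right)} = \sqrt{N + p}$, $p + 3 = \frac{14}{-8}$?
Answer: $\frac{134103}{4} + \frac{183 i \sqrt{7}}{2} \approx 33526.0 + 242.09 i$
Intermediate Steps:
$p = - \frac{19}{4}$ ($p = -3 + \frac{14}{-8} = -3 + 14 \left(- \frac{1}{8}\right) = -3 - \frac{7}{4} = - \frac{19}{4} \approx -4.75$)
$t{\left(N \right)} = -2 + \sqrt{- \frac{19}{4} + N}$ ($t{\left(N \right)} = -2 + \sqrt{N - \frac{19}{4}} = -2 + \sqrt{- \frac{19}{4} + N}$)
$a{\left(y \right)} = \left(-175 + y\right) \left(118 + y\right)$
$12978 - a{\left(t{\left(-11 \right)} \right)} = 12978 - \left(-20650 + \left(-2 + \frac{\sqrt{-19 + 4 \left(-11\right)}}{2}\right)^{2} - 57 \left(-2 + \frac{\sqrt{-19 + 4 \left(-11\right)}}{2}\right)\right) = 12978 - \left(-20650 + \left(-2 + \frac{\sqrt{-19 - 44}}{2}\right)^{2} - 57 \left(-2 + \frac{\sqrt{-19 - 44}}{2}\right)\right) = 12978 - \left(-20650 + \left(-2 + \frac{\sqrt{-63}}{2}\right)^{2} - 57 \left(-2 + \frac{\sqrt{-63}}{2}\right)\right) = 12978 - \left(-20650 + \left(-2 + \frac{3 i \sqrt{7}}{2}\right)^{2} - 57 \left(-2 + \frac{3 i \sqrt{7}}{2}\right)\right) = 12978 - \left(-20650 + \left(-2 + \frac{3 i \sqrt{7}}{2}\right)^{2} + \left(114 - \frac{171 i \sqrt{7}}{2}\right)\right) = 12978 - \left(-20536 + \left(-2 + \frac{3 i \sqrt{7}}{2}\right)^{2} - \frac{171 i \sqrt{7}}{2}\right) = 12978 + \left(20536 - \left(-2 + \frac{3 i \sqrt{7}}{2}\right)^{2} + \frac{171 i \sqrt{7}}{2}\right) = 33514 - \left(-2 + \frac{3 i \sqrt{7}}{2}\right)^{2} + \frac{171 i \sqrt{7}}{2}$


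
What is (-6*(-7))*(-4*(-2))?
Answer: 336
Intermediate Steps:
(-6*(-7))*(-4*(-2)) = 42*8 = 336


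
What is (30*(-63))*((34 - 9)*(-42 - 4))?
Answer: 2173500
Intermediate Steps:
(30*(-63))*((34 - 9)*(-42 - 4)) = -47250*(-46) = -1890*(-1150) = 2173500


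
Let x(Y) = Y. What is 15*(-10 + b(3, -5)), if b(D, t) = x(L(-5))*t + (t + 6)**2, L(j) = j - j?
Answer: -135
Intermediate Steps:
L(j) = 0
b(D, t) = (6 + t)**2 (b(D, t) = 0*t + (t + 6)**2 = 0 + (6 + t)**2 = (6 + t)**2)
15*(-10 + b(3, -5)) = 15*(-10 + (6 - 5)**2) = 15*(-10 + 1**2) = 15*(-10 + 1) = 15*(-9) = -135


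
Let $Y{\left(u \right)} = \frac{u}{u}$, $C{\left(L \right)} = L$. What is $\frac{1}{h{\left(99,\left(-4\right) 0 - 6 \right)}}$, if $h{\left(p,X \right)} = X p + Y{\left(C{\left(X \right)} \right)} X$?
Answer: $- \frac{1}{600} \approx -0.0016667$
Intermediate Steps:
$Y{\left(u \right)} = 1$
$h{\left(p,X \right)} = X + X p$ ($h{\left(p,X \right)} = X p + 1 X = X p + X = X + X p$)
$\frac{1}{h{\left(99,\left(-4\right) 0 - 6 \right)}} = \frac{1}{\left(\left(-4\right) 0 - 6\right) \left(1 + 99\right)} = \frac{1}{\left(0 - 6\right) 100} = \frac{1}{\left(-6\right) 100} = \frac{1}{-600} = - \frac{1}{600}$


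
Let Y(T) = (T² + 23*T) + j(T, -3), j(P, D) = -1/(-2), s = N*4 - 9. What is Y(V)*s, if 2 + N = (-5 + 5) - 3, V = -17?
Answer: 5887/2 ≈ 2943.5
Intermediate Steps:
N = -5 (N = -2 + ((-5 + 5) - 3) = -2 + (0 - 3) = -2 - 3 = -5)
s = -29 (s = -5*4 - 9 = -20 - 9 = -29)
j(P, D) = ½ (j(P, D) = -1*(-½) = ½)
Y(T) = ½ + T² + 23*T (Y(T) = (T² + 23*T) + ½ = ½ + T² + 23*T)
Y(V)*s = (½ + (-17)² + 23*(-17))*(-29) = (½ + 289 - 391)*(-29) = -203/2*(-29) = 5887/2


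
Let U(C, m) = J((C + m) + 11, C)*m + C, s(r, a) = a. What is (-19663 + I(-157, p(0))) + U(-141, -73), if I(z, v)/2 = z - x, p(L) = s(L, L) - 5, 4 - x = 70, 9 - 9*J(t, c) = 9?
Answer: -19986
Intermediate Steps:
J(t, c) = 0 (J(t, c) = 1 - 1/9*9 = 1 - 1 = 0)
x = -66 (x = 4 - 1*70 = 4 - 70 = -66)
p(L) = -5 + L (p(L) = L - 5 = -5 + L)
U(C, m) = C (U(C, m) = 0*m + C = 0 + C = C)
I(z, v) = 132 + 2*z (I(z, v) = 2*(z - 1*(-66)) = 2*(z + 66) = 2*(66 + z) = 132 + 2*z)
(-19663 + I(-157, p(0))) + U(-141, -73) = (-19663 + (132 + 2*(-157))) - 141 = (-19663 + (132 - 314)) - 141 = (-19663 - 182) - 141 = -19845 - 141 = -19986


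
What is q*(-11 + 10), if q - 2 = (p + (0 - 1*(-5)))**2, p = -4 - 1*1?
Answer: -2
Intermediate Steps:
p = -5 (p = -4 - 1 = -5)
q = 2 (q = 2 + (-5 + (0 - 1*(-5)))**2 = 2 + (-5 + (0 + 5))**2 = 2 + (-5 + 5)**2 = 2 + 0**2 = 2 + 0 = 2)
q*(-11 + 10) = 2*(-11 + 10) = 2*(-1) = -2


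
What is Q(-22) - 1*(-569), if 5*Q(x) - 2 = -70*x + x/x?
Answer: 4388/5 ≈ 877.60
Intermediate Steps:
Q(x) = 3/5 - 14*x (Q(x) = 2/5 + (-70*x + x/x)/5 = 2/5 + (-70*x + 1)/5 = 2/5 + (1 - 70*x)/5 = 2/5 + (1/5 - 14*x) = 3/5 - 14*x)
Q(-22) - 1*(-569) = (3/5 - 14*(-22)) - 1*(-569) = (3/5 + 308) + 569 = 1543/5 + 569 = 4388/5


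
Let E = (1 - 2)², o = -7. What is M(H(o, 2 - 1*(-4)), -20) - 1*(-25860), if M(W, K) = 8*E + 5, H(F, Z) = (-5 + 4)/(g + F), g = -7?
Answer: 25873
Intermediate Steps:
E = 1 (E = (-1)² = 1)
H(F, Z) = -1/(-7 + F) (H(F, Z) = (-5 + 4)/(-7 + F) = -1/(-7 + F))
M(W, K) = 13 (M(W, K) = 8*1 + 5 = 8 + 5 = 13)
M(H(o, 2 - 1*(-4)), -20) - 1*(-25860) = 13 - 1*(-25860) = 13 + 25860 = 25873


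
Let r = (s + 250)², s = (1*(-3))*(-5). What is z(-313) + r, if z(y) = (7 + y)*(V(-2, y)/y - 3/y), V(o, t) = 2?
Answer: 21980119/313 ≈ 70224.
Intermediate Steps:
s = 15 (s = -3*(-5) = 15)
z(y) = -(7 + y)/y (z(y) = (7 + y)*(2/y - 3/y) = (7 + y)*(-1/y) = -(7 + y)/y)
r = 70225 (r = (15 + 250)² = 265² = 70225)
z(-313) + r = (-7 - 1*(-313))/(-313) + 70225 = -(-7 + 313)/313 + 70225 = -1/313*306 + 70225 = -306/313 + 70225 = 21980119/313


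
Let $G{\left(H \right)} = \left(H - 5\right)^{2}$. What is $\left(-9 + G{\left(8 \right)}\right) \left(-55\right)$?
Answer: $0$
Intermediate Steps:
$G{\left(H \right)} = \left(-5 + H\right)^{2}$
$\left(-9 + G{\left(8 \right)}\right) \left(-55\right) = \left(-9 + \left(-5 + 8\right)^{2}\right) \left(-55\right) = \left(-9 + 3^{2}\right) \left(-55\right) = \left(-9 + 9\right) \left(-55\right) = 0 \left(-55\right) = 0$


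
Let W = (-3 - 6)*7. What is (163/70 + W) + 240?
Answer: 12553/70 ≈ 179.33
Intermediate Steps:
W = -63 (W = -9*7 = -63)
(163/70 + W) + 240 = (163/70 - 63) + 240 = -4247/70 + 240 = 12553/70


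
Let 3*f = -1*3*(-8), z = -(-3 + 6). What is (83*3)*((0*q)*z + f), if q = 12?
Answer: 1992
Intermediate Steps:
z = -3 (z = -1*3 = -3)
f = 8 (f = (-1*3*(-8))/3 = (-3*(-8))/3 = (⅓)*24 = 8)
(83*3)*((0*q)*z + f) = (83*3)*((0*12)*(-3) + 8) = 249*(0*(-3) + 8) = 249*(0 + 8) = 249*8 = 1992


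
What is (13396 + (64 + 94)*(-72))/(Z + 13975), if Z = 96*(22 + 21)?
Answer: 2020/18103 ≈ 0.11158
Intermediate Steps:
Z = 4128 (Z = 96*43 = 4128)
(13396 + (64 + 94)*(-72))/(Z + 13975) = (13396 + (64 + 94)*(-72))/(4128 + 13975) = (13396 + 158*(-72))/18103 = (13396 - 11376)*(1/18103) = 2020*(1/18103) = 2020/18103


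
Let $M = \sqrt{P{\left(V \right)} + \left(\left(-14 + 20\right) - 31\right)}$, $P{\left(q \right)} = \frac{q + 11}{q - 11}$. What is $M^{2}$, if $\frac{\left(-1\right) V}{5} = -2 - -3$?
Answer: $- \frac{203}{8} \approx -25.375$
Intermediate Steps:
$V = -5$ ($V = - 5 \left(-2 - -3\right) = - 5 \left(-2 + 3\right) = \left(-5\right) 1 = -5$)
$P{\left(q \right)} = \frac{11 + q}{-11 + q}$
$M = \frac{i \sqrt{406}}{4}$ ($M = \sqrt{\frac{11 - 5}{-11 - 5} + \left(\left(-14 + 20\right) - 31\right)} = \sqrt{\frac{1}{-16} \cdot 6 + \left(6 - 31\right)} = \sqrt{\left(- \frac{1}{16}\right) 6 - 25} = \sqrt{- \frac{3}{8} - 25} = \sqrt{- \frac{203}{8}} = \frac{i \sqrt{406}}{4} \approx 5.0374 i$)
$M^{2} = \left(\frac{i \sqrt{406}}{4}\right)^{2} = - \frac{203}{8}$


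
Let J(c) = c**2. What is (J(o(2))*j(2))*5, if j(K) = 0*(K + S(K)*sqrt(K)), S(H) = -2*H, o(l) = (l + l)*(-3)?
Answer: 0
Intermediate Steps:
o(l) = -6*l (o(l) = (2*l)*(-3) = -6*l)
j(K) = 0 (j(K) = 0*(K + (-2*K)*sqrt(K)) = 0*(K - 2*K**(3/2)) = 0)
(J(o(2))*j(2))*5 = ((-6*2)**2*0)*5 = ((-12)**2*0)*5 = (144*0)*5 = 0*5 = 0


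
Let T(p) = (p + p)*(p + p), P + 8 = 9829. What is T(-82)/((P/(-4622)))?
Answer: -124313312/9821 ≈ -12658.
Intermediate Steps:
P = 9821 (P = -8 + 9829 = 9821)
T(p) = 4*p**2 (T(p) = (2*p)*(2*p) = 4*p**2)
T(-82)/((P/(-4622))) = (4*(-82)**2)/((9821/(-4622))) = (4*6724)/((9821*(-1/4622))) = 26896/(-9821/4622) = 26896*(-4622/9821) = -124313312/9821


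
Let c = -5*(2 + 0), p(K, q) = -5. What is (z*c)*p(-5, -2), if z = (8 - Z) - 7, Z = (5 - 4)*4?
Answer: -150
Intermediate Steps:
Z = 4 (Z = 1*4 = 4)
z = -3 (z = (8 - 1*4) - 7 = (8 - 4) - 7 = 4 - 7 = -3)
c = -10 (c = -5*2 = -10)
(z*c)*p(-5, -2) = -3*(-10)*(-5) = 30*(-5) = -150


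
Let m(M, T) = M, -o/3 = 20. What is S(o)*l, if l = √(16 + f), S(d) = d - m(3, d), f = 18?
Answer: -63*√34 ≈ -367.35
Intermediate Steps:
o = -60 (o = -3*20 = -60)
S(d) = -3 + d (S(d) = d - 1*3 = d - 3 = -3 + d)
l = √34 (l = √(16 + 18) = √34 ≈ 5.8309)
S(o)*l = (-3 - 60)*√34 = -63*√34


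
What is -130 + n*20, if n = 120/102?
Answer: -1810/17 ≈ -106.47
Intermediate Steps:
n = 20/17 (n = 120*(1/102) = 20/17 ≈ 1.1765)
-130 + n*20 = -130 + (20/17)*20 = -130 + 400/17 = -1810/17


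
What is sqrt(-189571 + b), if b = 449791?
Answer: 2*sqrt(65055) ≈ 510.12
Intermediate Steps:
sqrt(-189571 + b) = sqrt(-189571 + 449791) = sqrt(260220) = 2*sqrt(65055)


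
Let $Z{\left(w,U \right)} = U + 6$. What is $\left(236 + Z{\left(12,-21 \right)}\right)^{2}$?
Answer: $48841$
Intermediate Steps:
$Z{\left(w,U \right)} = 6 + U$
$\left(236 + Z{\left(12,-21 \right)}\right)^{2} = \left(236 + \left(6 - 21\right)\right)^{2} = \left(236 - 15\right)^{2} = 221^{2} = 48841$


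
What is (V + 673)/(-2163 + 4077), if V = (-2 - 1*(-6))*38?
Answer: 25/58 ≈ 0.43103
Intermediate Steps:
V = 152 (V = (-2 + 6)*38 = 4*38 = 152)
(V + 673)/(-2163 + 4077) = (152 + 673)/(-2163 + 4077) = 825/1914 = 825*(1/1914) = 25/58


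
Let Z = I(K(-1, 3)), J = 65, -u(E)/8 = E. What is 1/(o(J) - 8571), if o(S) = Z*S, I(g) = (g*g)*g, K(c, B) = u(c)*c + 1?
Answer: -1/30866 ≈ -3.2398e-5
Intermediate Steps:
u(E) = -8*E
K(c, B) = 1 - 8*c² (K(c, B) = (-8*c)*c + 1 = -8*c² + 1 = 1 - 8*c²)
I(g) = g³ (I(g) = g²*g = g³)
Z = -343 (Z = (1 - 8*(-1)²)³ = (1 - 8*1)³ = (1 - 8)³ = (-7)³ = -343)
o(S) = -343*S
1/(o(J) - 8571) = 1/(-343*65 - 8571) = 1/(-22295 - 8571) = 1/(-30866) = -1/30866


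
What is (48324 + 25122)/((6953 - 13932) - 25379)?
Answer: -12241/5393 ≈ -2.2698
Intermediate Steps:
(48324 + 25122)/((6953 - 13932) - 25379) = 73446/(-6979 - 25379) = 73446/(-32358) = 73446*(-1/32358) = -12241/5393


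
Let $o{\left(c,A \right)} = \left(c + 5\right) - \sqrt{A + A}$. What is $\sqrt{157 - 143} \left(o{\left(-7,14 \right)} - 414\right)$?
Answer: $2 \sqrt{14} \left(-208 - \sqrt{7}\right) \approx -1576.3$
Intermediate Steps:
$o{\left(c,A \right)} = 5 + c - \sqrt{2} \sqrt{A}$ ($o{\left(c,A \right)} = \left(5 + c\right) - \sqrt{2 A} = \left(5 + c\right) - \sqrt{2} \sqrt{A} = 5 + c - \sqrt{2} \sqrt{A}$)
$\sqrt{157 - 143} \left(o{\left(-7,14 \right)} - 414\right) = \sqrt{157 - 143} \left(\left(5 - 7 - \sqrt{2} \sqrt{14}\right) - 414\right) = \sqrt{14} \left(\left(5 - 7 - 2 \sqrt{7}\right) - 414\right) = \sqrt{14} \left(\left(-2 - 2 \sqrt{7}\right) - 414\right) = \sqrt{14} \left(-416 - 2 \sqrt{7}\right)$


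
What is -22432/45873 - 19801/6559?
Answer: -1055462761/300881007 ≈ -3.5079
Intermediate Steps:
-22432/45873 - 19801/6559 = -1055462761/300881007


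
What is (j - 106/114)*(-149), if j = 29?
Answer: -238400/57 ≈ -4182.5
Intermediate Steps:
(j - 106/114)*(-149) = (29 - 106/114)*(-149) = (29 - 106*1/114)*(-149) = (29 - 53/57)*(-149) = (1600/57)*(-149) = -238400/57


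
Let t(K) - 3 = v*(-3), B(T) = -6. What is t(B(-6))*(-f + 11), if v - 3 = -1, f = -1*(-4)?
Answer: -21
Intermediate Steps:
f = 4
v = 2 (v = 3 - 1 = 2)
t(K) = -3 (t(K) = 3 + 2*(-3) = 3 - 6 = -3)
t(B(-6))*(-f + 11) = -3*(-1*4 + 11) = -3*(-4 + 11) = -3*7 = -21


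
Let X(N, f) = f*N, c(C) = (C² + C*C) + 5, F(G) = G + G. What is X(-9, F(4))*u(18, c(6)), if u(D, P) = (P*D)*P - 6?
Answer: -7683552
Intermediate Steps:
F(G) = 2*G
c(C) = 5 + 2*C² (c(C) = (C² + C²) + 5 = 2*C² + 5 = 5 + 2*C²)
X(N, f) = N*f
u(D, P) = -6 + D*P² (u(D, P) = (D*P)*P - 6 = D*P² - 6 = -6 + D*P²)
X(-9, F(4))*u(18, c(6)) = (-18*4)*(-6 + 18*(5 + 2*6²)²) = (-9*8)*(-6 + 18*(5 + 2*36)²) = -72*(-6 + 18*(5 + 72)²) = -72*(-6 + 18*77²) = -72*(-6 + 18*5929) = -72*(-6 + 106722) = -72*106716 = -7683552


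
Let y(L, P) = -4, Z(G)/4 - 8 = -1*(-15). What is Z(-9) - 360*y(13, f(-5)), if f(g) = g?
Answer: 1532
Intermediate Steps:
Z(G) = 92 (Z(G) = 32 + 4*(-1*(-15)) = 32 + 4*15 = 32 + 60 = 92)
Z(-9) - 360*y(13, f(-5)) = 92 - 360*(-4) = 92 + 1440 = 1532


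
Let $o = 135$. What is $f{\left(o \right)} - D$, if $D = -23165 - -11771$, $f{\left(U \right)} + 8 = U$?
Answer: $11521$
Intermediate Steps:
$f{\left(U \right)} = -8 + U$
$D = -11394$ ($D = -23165 + 11771 = -11394$)
$f{\left(o \right)} - D = \left(-8 + 135\right) - -11394 = 127 + 11394 = 11521$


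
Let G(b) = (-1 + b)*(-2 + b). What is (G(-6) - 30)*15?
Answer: 390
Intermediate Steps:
(G(-6) - 30)*15 = ((2 + (-6)² - 3*(-6)) - 30)*15 = ((2 + 36 + 18) - 30)*15 = (56 - 30)*15 = 26*15 = 390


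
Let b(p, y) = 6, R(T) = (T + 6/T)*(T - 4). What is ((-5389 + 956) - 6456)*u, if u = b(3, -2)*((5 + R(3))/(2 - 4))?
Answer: 0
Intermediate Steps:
R(T) = (-4 + T)*(T + 6/T) (R(T) = (T + 6/T)*(-4 + T) = (-4 + T)*(T + 6/T))
u = 0 (u = 6*((5 + (6 + 3² - 24/3 - 4*3))/(2 - 4)) = 6*((5 + (6 + 9 - 24*⅓ - 12))/(-2)) = 6*((5 + (6 + 9 - 8 - 12))*(-½)) = 6*((5 - 5)*(-½)) = 6*(0*(-½)) = 6*0 = 0)
((-5389 + 956) - 6456)*u = ((-5389 + 956) - 6456)*0 = (-4433 - 6456)*0 = -10889*0 = 0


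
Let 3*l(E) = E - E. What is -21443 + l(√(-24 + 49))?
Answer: -21443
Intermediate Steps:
l(E) = 0 (l(E) = (E - E)/3 = (⅓)*0 = 0)
-21443 + l(√(-24 + 49)) = -21443 + 0 = -21443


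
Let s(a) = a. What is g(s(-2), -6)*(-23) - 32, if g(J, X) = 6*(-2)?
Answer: 244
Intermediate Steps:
g(J, X) = -12
g(s(-2), -6)*(-23) - 32 = -12*(-23) - 32 = 276 - 32 = 244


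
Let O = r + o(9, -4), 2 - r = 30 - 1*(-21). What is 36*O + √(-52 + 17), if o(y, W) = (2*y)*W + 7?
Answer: -4104 + I*√35 ≈ -4104.0 + 5.9161*I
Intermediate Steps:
r = -49 (r = 2 - (30 - 1*(-21)) = 2 - (30 + 21) = 2 - 1*51 = 2 - 51 = -49)
o(y, W) = 7 + 2*W*y (o(y, W) = 2*W*y + 7 = 7 + 2*W*y)
O = -114 (O = -49 + (7 + 2*(-4)*9) = -49 + (7 - 72) = -49 - 65 = -114)
36*O + √(-52 + 17) = 36*(-114) + √(-52 + 17) = -4104 + √(-35) = -4104 + I*√35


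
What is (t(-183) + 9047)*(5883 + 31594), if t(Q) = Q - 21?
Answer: 331409111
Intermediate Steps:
t(Q) = -21 + Q
(t(-183) + 9047)*(5883 + 31594) = ((-21 - 183) + 9047)*(5883 + 31594) = (-204 + 9047)*37477 = 8843*37477 = 331409111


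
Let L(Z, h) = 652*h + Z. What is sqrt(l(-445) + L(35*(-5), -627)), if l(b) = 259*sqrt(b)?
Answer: sqrt(-408979 + 259*I*sqrt(445)) ≈ 4.272 + 639.53*I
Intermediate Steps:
L(Z, h) = Z + 652*h
sqrt(l(-445) + L(35*(-5), -627)) = sqrt(259*sqrt(-445) + (35*(-5) + 652*(-627))) = sqrt(259*(I*sqrt(445)) + (-175 - 408804)) = sqrt(259*I*sqrt(445) - 408979) = sqrt(-408979 + 259*I*sqrt(445))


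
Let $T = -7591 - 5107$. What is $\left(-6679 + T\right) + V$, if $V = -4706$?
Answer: $-24083$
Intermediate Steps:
$T = -12698$
$\left(-6679 + T\right) + V = \left(-6679 - 12698\right) - 4706 = -19377 - 4706 = -24083$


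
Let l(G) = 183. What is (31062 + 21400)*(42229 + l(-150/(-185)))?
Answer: 2225018344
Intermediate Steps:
(31062 + 21400)*(42229 + l(-150/(-185))) = (31062 + 21400)*(42229 + 183) = 52462*42412 = 2225018344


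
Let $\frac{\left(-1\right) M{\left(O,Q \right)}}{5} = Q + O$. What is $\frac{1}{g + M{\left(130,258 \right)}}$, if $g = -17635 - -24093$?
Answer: $\frac{1}{4518} \approx 0.00022134$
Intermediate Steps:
$M{\left(O,Q \right)} = - 5 O - 5 Q$ ($M{\left(O,Q \right)} = - 5 \left(Q + O\right) = - 5 \left(O + Q\right) = - 5 O - 5 Q$)
$g = 6458$ ($g = -17635 + 24093 = 6458$)
$\frac{1}{g + M{\left(130,258 \right)}} = \frac{1}{6458 - 1940} = \frac{1}{4518}$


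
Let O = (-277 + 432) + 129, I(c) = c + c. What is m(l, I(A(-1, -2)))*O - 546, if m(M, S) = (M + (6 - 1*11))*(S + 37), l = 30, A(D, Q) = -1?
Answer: 247954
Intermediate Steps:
I(c) = 2*c
m(M, S) = (-5 + M)*(37 + S) (m(M, S) = (M + (6 - 11))*(37 + S) = (M - 5)*(37 + S) = (-5 + M)*(37 + S))
O = 284 (O = 155 + 129 = 284)
m(l, I(A(-1, -2)))*O - 546 = (-185 - 10*(-1) + 37*30 + 30*(2*(-1)))*284 - 546 = (-185 - 5*(-2) + 1110 + 30*(-2))*284 - 546 = (-185 + 10 + 1110 - 60)*284 - 546 = 875*284 - 546 = 248500 - 546 = 247954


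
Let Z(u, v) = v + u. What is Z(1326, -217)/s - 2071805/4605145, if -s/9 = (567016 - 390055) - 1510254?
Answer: -4971160165796/11052013666473 ≈ -0.44980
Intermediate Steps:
Z(u, v) = u + v
s = 11999637 (s = -9*((567016 - 390055) - 1510254) = -9*(176961 - 1510254) = -9*(-1333293) = 11999637)
Z(1326, -217)/s - 2071805/4605145 = (1326 - 217)/11999637 - 2071805/4605145 = 1109*(1/11999637) - 2071805*1/4605145 = 1109/11999637 - 414361/921029 = -4971160165796/11052013666473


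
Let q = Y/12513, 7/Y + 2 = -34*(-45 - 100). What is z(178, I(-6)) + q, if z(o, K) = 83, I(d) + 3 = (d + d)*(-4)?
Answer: 731159617/8809152 ≈ 83.000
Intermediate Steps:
I(d) = -3 - 8*d (I(d) = -3 + (d + d)*(-4) = -3 + (2*d)*(-4) = -3 - 8*d)
Y = 1/704 (Y = 7/(-2 - 34*(-45 - 100)) = 7/(-2 - 34*(-145)) = 7/(-2 + 4930) = 7/4928 = 7*(1/4928) = 1/704 ≈ 0.0014205)
q = 1/8809152 (q = (1/704)/12513 = (1/704)*(1/12513) = 1/8809152 ≈ 1.1352e-7)
z(178, I(-6)) + q = 83 + 1/8809152 = 731159617/8809152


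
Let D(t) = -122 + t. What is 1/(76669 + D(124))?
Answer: 1/76671 ≈ 1.3043e-5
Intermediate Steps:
1/(76669 + D(124)) = 1/(76669 + (-122 + 124)) = 1/(76669 + 2) = 1/76671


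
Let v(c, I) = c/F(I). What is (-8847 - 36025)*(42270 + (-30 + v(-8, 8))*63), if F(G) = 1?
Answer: -1789315872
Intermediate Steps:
v(c, I) = c (v(c, I) = c/1 = c*1 = c)
(-8847 - 36025)*(42270 + (-30 + v(-8, 8))*63) = (-8847 - 36025)*(42270 + (-30 - 8)*63) = -44872*(42270 - 38*63) = -44872*(42270 - 2394) = -44872*39876 = -1789315872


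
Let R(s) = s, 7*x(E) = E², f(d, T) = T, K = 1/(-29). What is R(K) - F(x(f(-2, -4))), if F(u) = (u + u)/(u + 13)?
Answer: -1035/3103 ≈ -0.33355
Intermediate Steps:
K = -1/29 ≈ -0.034483
x(E) = E²/7
F(u) = 2*u/(13 + u) (F(u) = (2*u)/(13 + u) = 2*u/(13 + u))
R(K) - F(x(f(-2, -4))) = -1/29 - 2*(⅐)*(-4)²/(13 + (⅐)*(-4)²) = -1/29 - 2*(⅐)*16/(13 + (⅐)*16) = -1/29 - 2*16/(7*(13 + 16/7)) = -1/29 - 2*16/(7*107/7) = -1/29 - 2*16*7/(7*107) = -1/29 - 1*32/107 = -1/29 - 32/107 = -1035/3103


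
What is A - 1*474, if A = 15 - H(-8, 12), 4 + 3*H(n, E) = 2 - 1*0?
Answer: -1375/3 ≈ -458.33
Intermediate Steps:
H(n, E) = -⅔ (H(n, E) = -4/3 + (2 - 1*0)/3 = -4/3 + (2 + 0)/3 = -4/3 + (⅓)*2 = -4/3 + ⅔ = -⅔)
A = 47/3 (A = 15 - 1*(-⅔) = 15 + ⅔ = 47/3 ≈ 15.667)
A - 1*474 = 47/3 - 1*474 = 47/3 - 474 = -1375/3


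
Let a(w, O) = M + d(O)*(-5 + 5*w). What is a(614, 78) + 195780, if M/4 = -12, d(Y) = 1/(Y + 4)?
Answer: 16053089/82 ≈ 1.9577e+5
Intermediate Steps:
d(Y) = 1/(4 + Y)
M = -48 (M = 4*(-12) = -48)
a(w, O) = -48 + (-5 + 5*w)/(4 + O)
a(614, 78) + 195780 = (-197 - 48*78 + 5*614)/(4 + 78) + 195780 = (-197 - 3744 + 3070)/82 + 195780 = (1/82)*(-871) + 195780 = -871/82 + 195780 = 16053089/82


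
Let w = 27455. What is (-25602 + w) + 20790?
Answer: 22643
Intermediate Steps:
(-25602 + w) + 20790 = (-25602 + 27455) + 20790 = 1853 + 20790 = 22643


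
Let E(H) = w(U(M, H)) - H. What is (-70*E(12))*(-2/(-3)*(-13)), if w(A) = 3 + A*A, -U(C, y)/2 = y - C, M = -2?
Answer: 1410500/3 ≈ 4.7017e+5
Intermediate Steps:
U(C, y) = -2*y + 2*C (U(C, y) = -2*(y - C) = -2*y + 2*C)
w(A) = 3 + A²
E(H) = 3 + (-4 - 2*H)² - H (E(H) = (3 + (-2*H + 2*(-2))²) - H = (3 + (-2*H - 4)²) - H = (3 + (-4 - 2*H)²) - H = 3 + (-4 - 2*H)² - H)
(-70*E(12))*(-2/(-3)*(-13)) = (-70*(3 - 1*12 + 4*(2 + 12)²))*(-2/(-3)*(-13)) = (-70*(3 - 12 + 4*14²))*(-2*(-⅓)*(-13)) = (-70*(3 - 12 + 4*196))*((⅔)*(-13)) = -70*(3 - 12 + 784)*(-26/3) = -70*775*(-26/3) = -54250*(-26/3) = 1410500/3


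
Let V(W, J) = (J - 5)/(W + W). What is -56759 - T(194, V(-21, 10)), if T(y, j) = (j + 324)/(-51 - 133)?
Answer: -438619949/7728 ≈ -56757.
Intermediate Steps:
V(W, J) = (-5 + J)/(2*W) (V(W, J) = (-5 + J)/((2*W)) = (-5 + J)*(1/(2*W)) = (-5 + J)/(2*W))
T(y, j) = -81/46 - j/184 (T(y, j) = (324 + j)/(-184) = (324 + j)*(-1/184) = -81/46 - j/184)
-56759 - T(194, V(-21, 10)) = -56759 - (-81/46 - (-5 + 10)/(368*(-21))) = -56759 - (-81/46 - (-1)*5/(368*21)) = -56759 - (-81/46 - 1/184*(-5/42)) = -56759 - (-81/46 + 5/7728) = -56759 - 1*(-13603/7728) = -56759 + 13603/7728 = -438619949/7728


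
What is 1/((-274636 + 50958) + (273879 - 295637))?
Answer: -1/245436 ≈ -4.0744e-6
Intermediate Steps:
1/((-274636 + 50958) + (273879 - 295637)) = 1/(-223678 - 21758) = 1/(-245436) = -1/245436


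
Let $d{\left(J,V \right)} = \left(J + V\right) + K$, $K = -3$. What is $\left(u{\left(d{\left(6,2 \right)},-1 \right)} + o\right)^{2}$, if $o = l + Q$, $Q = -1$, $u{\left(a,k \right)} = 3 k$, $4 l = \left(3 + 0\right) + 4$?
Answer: $\frac{81}{16} \approx 5.0625$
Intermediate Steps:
$l = \frac{7}{4}$ ($l = \frac{\left(3 + 0\right) + 4}{4} = \frac{3 + 4}{4} = \frac{1}{4} \cdot 7 = \frac{7}{4} \approx 1.75$)
$d{\left(J,V \right)} = -3 + J + V$ ($d{\left(J,V \right)} = \left(J + V\right) - 3 = -3 + J + V$)
$o = \frac{3}{4}$ ($o = \frac{7}{4} - 1 = \frac{3}{4} \approx 0.75$)
$\left(u{\left(d{\left(6,2 \right)},-1 \right)} + o\right)^{2} = \left(3 \left(-1\right) + \frac{3}{4}\right)^{2} = \left(-3 + \frac{3}{4}\right)^{2} = \left(- \frac{9}{4}\right)^{2} = \frac{81}{16}$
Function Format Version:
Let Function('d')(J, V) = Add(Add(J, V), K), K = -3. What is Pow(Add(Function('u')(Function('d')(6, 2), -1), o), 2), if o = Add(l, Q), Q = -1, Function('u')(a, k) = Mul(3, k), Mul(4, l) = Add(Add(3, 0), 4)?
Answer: Rational(81, 16) ≈ 5.0625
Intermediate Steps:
l = Rational(7, 4) (l = Mul(Rational(1, 4), Add(Add(3, 0), 4)) = Mul(Rational(1, 4), Add(3, 4)) = Mul(Rational(1, 4), 7) = Rational(7, 4) ≈ 1.7500)
Function('d')(J, V) = Add(-3, J, V) (Function('d')(J, V) = Add(Add(J, V), -3) = Add(-3, J, V))
o = Rational(3, 4) (o = Add(Rational(7, 4), -1) = Rational(3, 4) ≈ 0.75000)
Pow(Add(Function('u')(Function('d')(6, 2), -1), o), 2) = Pow(Add(Mul(3, -1), Rational(3, 4)), 2) = Pow(Add(-3, Rational(3, 4)), 2) = Pow(Rational(-9, 4), 2) = Rational(81, 16)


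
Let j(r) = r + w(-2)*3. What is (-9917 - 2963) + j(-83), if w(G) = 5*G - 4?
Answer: -13005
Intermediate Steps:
w(G) = -4 + 5*G
j(r) = -42 + r (j(r) = r + (-4 + 5*(-2))*3 = r + (-4 - 10)*3 = r - 14*3 = r - 42 = -42 + r)
(-9917 - 2963) + j(-83) = (-9917 - 2963) + (-42 - 83) = -12880 - 125 = -13005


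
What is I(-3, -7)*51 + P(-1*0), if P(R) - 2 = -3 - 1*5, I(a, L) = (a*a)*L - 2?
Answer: -3321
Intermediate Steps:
I(a, L) = -2 + L*a**2 (I(a, L) = a**2*L - 2 = L*a**2 - 2 = -2 + L*a**2)
P(R) = -6 (P(R) = 2 + (-3 - 1*5) = 2 + (-3 - 5) = 2 - 8 = -6)
I(-3, -7)*51 + P(-1*0) = (-2 - 7*(-3)**2)*51 - 6 = (-2 - 7*9)*51 - 6 = (-2 - 63)*51 - 6 = -65*51 - 6 = -3315 - 6 = -3321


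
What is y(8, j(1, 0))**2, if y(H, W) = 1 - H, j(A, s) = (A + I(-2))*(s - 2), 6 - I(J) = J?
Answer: 49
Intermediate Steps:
I(J) = 6 - J
j(A, s) = (-2 + s)*(8 + A) (j(A, s) = (A + (6 - 1*(-2)))*(s - 2) = (A + (6 + 2))*(-2 + s) = (A + 8)*(-2 + s) = (8 + A)*(-2 + s) = (-2 + s)*(8 + A))
y(8, j(1, 0))**2 = (1 - 1*8)**2 = (1 - 8)**2 = (-7)**2 = 49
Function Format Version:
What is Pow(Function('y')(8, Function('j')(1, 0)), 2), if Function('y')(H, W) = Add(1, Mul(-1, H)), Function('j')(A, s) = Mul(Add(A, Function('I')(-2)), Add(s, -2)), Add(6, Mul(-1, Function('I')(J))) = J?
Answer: 49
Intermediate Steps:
Function('I')(J) = Add(6, Mul(-1, J))
Function('j')(A, s) = Mul(Add(-2, s), Add(8, A)) (Function('j')(A, s) = Mul(Add(A, Add(6, Mul(-1, -2))), Add(s, -2)) = Mul(Add(A, Add(6, 2)), Add(-2, s)) = Mul(Add(A, 8), Add(-2, s)) = Mul(Add(8, A), Add(-2, s)) = Mul(Add(-2, s), Add(8, A)))
Pow(Function('y')(8, Function('j')(1, 0)), 2) = Pow(Add(1, Mul(-1, 8)), 2) = Pow(Add(1, -8), 2) = Pow(-7, 2) = 49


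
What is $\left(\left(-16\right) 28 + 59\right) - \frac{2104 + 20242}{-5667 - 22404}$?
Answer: $- \frac{10897273}{28071} \approx -388.2$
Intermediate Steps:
$\left(\left(-16\right) 28 + 59\right) - \frac{2104 + 20242}{-5667 - 22404} = \left(-448 + 59\right) - \frac{22346}{-28071} = -389 - 22346 \left(- \frac{1}{28071}\right) = -389 - - \frac{22346}{28071} = -389 + \frac{22346}{28071} = - \frac{10897273}{28071}$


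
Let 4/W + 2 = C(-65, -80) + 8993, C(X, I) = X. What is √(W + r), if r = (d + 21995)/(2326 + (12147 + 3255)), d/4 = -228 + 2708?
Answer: √176131277333351/9890008 ≈ 1.3419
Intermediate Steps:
d = 9920 (d = 4*(-228 + 2708) = 4*2480 = 9920)
r = 31915/17728 (r = (9920 + 21995)/(2326 + (12147 + 3255)) = 31915/(2326 + 15402) = 31915/17728 ≈ 1.8003)
W = 2/4463 (W = 4/(-2 + (-65 + 8993)) = 4/(-2 + 8928) = 4/8926 = 4*(1/8926) = 2/4463 ≈ 0.00044813)
√(W + r) = √(2/4463 + 31915/17728) = √(142472101/79120064) = √176131277333351/9890008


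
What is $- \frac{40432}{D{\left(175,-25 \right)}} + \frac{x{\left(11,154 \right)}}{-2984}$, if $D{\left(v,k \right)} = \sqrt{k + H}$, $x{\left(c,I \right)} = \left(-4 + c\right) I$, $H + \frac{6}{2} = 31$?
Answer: $- \frac{539}{1492} - \frac{40432 \sqrt{3}}{3} \approx -23344.0$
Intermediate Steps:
$H = 28$ ($H = -3 + 31 = 28$)
$x{\left(c,I \right)} = I \left(-4 + c\right)$
$D{\left(v,k \right)} = \sqrt{28 + k}$ ($D{\left(v,k \right)} = \sqrt{k + 28} = \sqrt{28 + k}$)
$- \frac{40432}{D{\left(175,-25 \right)}} + \frac{x{\left(11,154 \right)}}{-2984} = - \frac{40432}{\sqrt{28 - 25}} + \frac{154 \left(-4 + 11\right)}{-2984} = - \frac{40432}{\sqrt{3}} + 154 \cdot 7 \left(- \frac{1}{2984}\right) = - 40432 \frac{\sqrt{3}}{3} + 1078 \left(- \frac{1}{2984}\right) = - \frac{40432 \sqrt{3}}{3} - \frac{539}{1492} = - \frac{539}{1492} - \frac{40432 \sqrt{3}}{3}$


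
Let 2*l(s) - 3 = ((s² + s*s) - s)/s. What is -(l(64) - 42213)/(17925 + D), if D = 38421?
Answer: 21074/28173 ≈ 0.74802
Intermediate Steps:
l(s) = 3/2 + (-s + 2*s²)/(2*s) (l(s) = 3/2 + (((s² + s*s) - s)/s)/2 = 3/2 + (((s² + s²) - s)/s)/2 = 3/2 + ((2*s² - s)/s)/2 = 3/2 + ((-s + 2*s²)/s)/2 = 3/2 + (-s + 2*s²)/(2*s))
-(l(64) - 42213)/(17925 + D) = -((1 + 64) - 42213)/(17925 + 38421) = -(65 - 42213)/56346 = -(-42148)/56346 = -1*(-21074/28173) = 21074/28173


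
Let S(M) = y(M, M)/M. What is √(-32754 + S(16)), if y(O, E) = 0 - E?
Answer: I*√32755 ≈ 180.98*I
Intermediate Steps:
y(O, E) = -E
S(M) = -1 (S(M) = (-M)/M = -1)
√(-32754 + S(16)) = √(-32754 - 1) = √(-32755) = I*√32755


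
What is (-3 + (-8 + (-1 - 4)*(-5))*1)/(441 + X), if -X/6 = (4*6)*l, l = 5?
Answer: -14/279 ≈ -0.050179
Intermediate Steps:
X = -720 (X = -6*4*6*5 = -144*5 = -6*120 = -720)
(-3 + (-8 + (-1 - 4)*(-5))*1)/(441 + X) = (-3 + (-8 + (-1 - 4)*(-5))*1)/(441 - 720) = (-3 + (-8 - 5*(-5))*1)/(-279) = (-3 + (-8 + 25)*1)*(-1/279) = (-3 + 17*1)*(-1/279) = (-3 + 17)*(-1/279) = 14*(-1/279) = -14/279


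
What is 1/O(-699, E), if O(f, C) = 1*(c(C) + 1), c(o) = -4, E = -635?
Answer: -1/3 ≈ -0.33333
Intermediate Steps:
O(f, C) = -3 (O(f, C) = 1*(-4 + 1) = 1*(-3) = -3)
1/O(-699, E) = 1/(-3) = -1/3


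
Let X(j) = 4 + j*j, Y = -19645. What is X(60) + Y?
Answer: -16041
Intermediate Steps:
X(j) = 4 + j²
X(60) + Y = (4 + 60²) - 19645 = (4 + 3600) - 19645 = 3604 - 19645 = -16041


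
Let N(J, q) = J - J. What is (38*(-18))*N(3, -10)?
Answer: 0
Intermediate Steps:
N(J, q) = 0
(38*(-18))*N(3, -10) = (38*(-18))*0 = -684*0 = 0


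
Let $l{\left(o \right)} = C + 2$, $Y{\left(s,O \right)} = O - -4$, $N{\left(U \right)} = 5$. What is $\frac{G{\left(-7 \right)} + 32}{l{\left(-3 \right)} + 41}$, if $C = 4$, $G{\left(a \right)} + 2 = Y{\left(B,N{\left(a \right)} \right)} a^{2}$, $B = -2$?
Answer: $\frac{471}{47} \approx 10.021$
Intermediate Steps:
$Y{\left(s,O \right)} = 4 + O$ ($Y{\left(s,O \right)} = O + 4 = 4 + O$)
$G{\left(a \right)} = -2 + 9 a^{2}$ ($G{\left(a \right)} = -2 + \left(4 + 5\right) a^{2} = -2 + 9 a^{2}$)
$l{\left(o \right)} = 6$ ($l{\left(o \right)} = 4 + 2 = 6$)
$\frac{G{\left(-7 \right)} + 32}{l{\left(-3 \right)} + 41} = \frac{\left(-2 + 9 \left(-7\right)^{2}\right) + 32}{6 + 41} = \frac{\left(-2 + 9 \cdot 49\right) + 32}{47} = \left(\left(-2 + 441\right) + 32\right) \frac{1}{47} = \left(439 + 32\right) \frac{1}{47} = 471 \cdot \frac{1}{47} = \frac{471}{47}$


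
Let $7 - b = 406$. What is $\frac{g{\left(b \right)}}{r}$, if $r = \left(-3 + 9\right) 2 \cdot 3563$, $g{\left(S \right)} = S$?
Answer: $- \frac{19}{2036} \approx -0.009332$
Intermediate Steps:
$b = -399$ ($b = 7 - 406 = -399$)
$r = 42756$ ($r = 6 \cdot 2 \cdot 3563 = 12 \cdot 3563 = 42756$)
$\frac{g{\left(b \right)}}{r} = - \frac{399}{42756} = \left(-399\right) \frac{1}{42756} = - \frac{19}{2036}$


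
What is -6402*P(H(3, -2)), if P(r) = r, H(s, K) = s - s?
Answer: 0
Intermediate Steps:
H(s, K) = 0
-6402*P(H(3, -2)) = -6402*0 = 0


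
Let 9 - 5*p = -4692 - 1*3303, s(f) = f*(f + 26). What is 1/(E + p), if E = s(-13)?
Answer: 5/7159 ≈ 0.00069842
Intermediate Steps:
s(f) = f*(26 + f)
E = -169 (E = -13*(26 - 13) = -13*13 = -169)
p = 8004/5 (p = 9/5 - (-4692 - 1*3303)/5 = 9/5 - (-4692 - 3303)/5 = 9/5 - ⅕*(-7995) = 9/5 + 1599 = 8004/5 ≈ 1600.8)
1/(E + p) = 1/(-169 + 8004/5) = 1/(7159/5) = 5/7159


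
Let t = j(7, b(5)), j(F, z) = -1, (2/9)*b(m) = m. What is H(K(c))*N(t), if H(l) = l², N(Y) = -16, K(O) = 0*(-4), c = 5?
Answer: 0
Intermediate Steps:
b(m) = 9*m/2
t = -1
K(O) = 0
H(K(c))*N(t) = 0²*(-16) = 0*(-16) = 0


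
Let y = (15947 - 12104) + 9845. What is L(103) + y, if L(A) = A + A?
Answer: 13894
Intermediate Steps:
L(A) = 2*A
y = 13688 (y = 3843 + 9845 = 13688)
L(103) + y = 2*103 + 13688 = 206 + 13688 = 13894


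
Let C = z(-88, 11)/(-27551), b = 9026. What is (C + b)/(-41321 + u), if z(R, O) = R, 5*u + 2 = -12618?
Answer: -248675414/1207973595 ≈ -0.20586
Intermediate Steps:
u = -2524 (u = -⅖ + (⅕)*(-12618) = -⅖ - 12618/5 = -2524)
C = 88/27551 (C = -88/(-27551) = -88*(-1/27551) = 88/27551 ≈ 0.0031941)
(C + b)/(-41321 + u) = (88/27551 + 9026)/(-41321 - 2524) = (248675414/27551)/(-43845) = (248675414/27551)*(-1/43845) = -248675414/1207973595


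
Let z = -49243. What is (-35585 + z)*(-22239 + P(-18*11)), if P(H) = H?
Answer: 1903285836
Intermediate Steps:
(-35585 + z)*(-22239 + P(-18*11)) = (-35585 - 49243)*(-22239 - 18*11) = -84828*(-22239 - 198) = -84828*(-22437) = 1903285836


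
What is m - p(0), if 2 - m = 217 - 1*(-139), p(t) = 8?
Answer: -362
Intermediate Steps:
m = -354 (m = 2 - (217 - 1*(-139)) = 2 - (217 + 139) = 2 - 1*356 = 2 - 356 = -354)
m - p(0) = -354 - 1*8 = -354 - 8 = -362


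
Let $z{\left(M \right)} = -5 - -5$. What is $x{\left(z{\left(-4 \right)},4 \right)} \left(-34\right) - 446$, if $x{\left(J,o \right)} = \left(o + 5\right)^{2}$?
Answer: $-3200$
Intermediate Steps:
$z{\left(M \right)} = 0$ ($z{\left(M \right)} = -5 + 5 = 0$)
$x{\left(J,o \right)} = \left(5 + o\right)^{2}$
$x{\left(z{\left(-4 \right)},4 \right)} \left(-34\right) - 446 = \left(5 + 4\right)^{2} \left(-34\right) - 446 = 9^{2} \left(-34\right) - 446 = 81 \left(-34\right) - 446 = -2754 - 446 = -3200$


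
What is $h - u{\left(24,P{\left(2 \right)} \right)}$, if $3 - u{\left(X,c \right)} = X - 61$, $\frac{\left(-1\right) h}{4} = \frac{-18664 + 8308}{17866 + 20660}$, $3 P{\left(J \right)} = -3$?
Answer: $- \frac{249936}{6421} \approx -38.925$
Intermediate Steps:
$P{\left(J \right)} = -1$ ($P{\left(J \right)} = \frac{1}{3} \left(-3\right) = -1$)
$h = \frac{6904}{6421}$ ($h = - 4 \frac{-18664 + 8308}{17866 + 20660} = - 4 \left(- \frac{10356}{38526}\right) = - 4 \left(\left(-10356\right) \frac{1}{38526}\right) = \left(-4\right) \left(- \frac{1726}{6421}\right) = \frac{6904}{6421} \approx 1.0752$)
$u{\left(X,c \right)} = 64 - X$ ($u{\left(X,c \right)} = 3 - \left(X - 61\right) = 3 - \left(-61 + X\right) = 64 - X$)
$h - u{\left(24,P{\left(2 \right)} \right)} = \frac{6904}{6421} - \left(64 - 24\right) = \frac{6904}{6421} - 40 = - \frac{249936}{6421}$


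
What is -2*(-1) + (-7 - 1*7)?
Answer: -12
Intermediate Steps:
-2*(-1) + (-7 - 1*7) = 2 + (-7 - 7) = 2 - 14 = -12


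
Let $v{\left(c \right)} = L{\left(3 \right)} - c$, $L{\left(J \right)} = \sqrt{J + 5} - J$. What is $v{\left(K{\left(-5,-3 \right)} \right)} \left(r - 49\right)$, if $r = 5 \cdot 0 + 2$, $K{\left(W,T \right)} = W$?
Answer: $-94 - 94 \sqrt{2} \approx -226.94$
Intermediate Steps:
$L{\left(J \right)} = \sqrt{5 + J} - J$
$v{\left(c \right)} = -3 - c + 2 \sqrt{2}$ ($v{\left(c \right)} = \left(\sqrt{5 + 3} - 3\right) - c = \left(\sqrt{8} - 3\right) - c = \left(2 \sqrt{2} - 3\right) - c = \left(-3 + 2 \sqrt{2}\right) - c = -3 - c + 2 \sqrt{2}$)
$r = 2$ ($r = 0 + 2 = 2$)
$v{\left(K{\left(-5,-3 \right)} \right)} \left(r - 49\right) = \left(-3 - -5 + 2 \sqrt{2}\right) \left(2 - 49\right) = \left(-3 + 5 + 2 \sqrt{2}\right) \left(-47\right) = \left(2 + 2 \sqrt{2}\right) \left(-47\right) = -94 - 94 \sqrt{2}$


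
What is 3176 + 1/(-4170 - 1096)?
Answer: 16724815/5266 ≈ 3176.0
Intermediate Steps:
3176 + 1/(-4170 - 1096) = 3176 + 1/(-5266) = 3176 - 1/5266 = 16724815/5266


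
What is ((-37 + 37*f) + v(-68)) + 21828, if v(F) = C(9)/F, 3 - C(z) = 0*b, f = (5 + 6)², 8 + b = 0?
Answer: 1786221/68 ≈ 26268.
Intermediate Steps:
b = -8 (b = -8 + 0 = -8)
f = 121 (f = 11² = 121)
C(z) = 3 (C(z) = 3 - 0*(-8) = 3 - 1*0 = 3 + 0 = 3)
v(F) = 3/F
((-37 + 37*f) + v(-68)) + 21828 = ((-37 + 37*121) + 3/(-68)) + 21828 = ((-37 + 4477) + 3*(-1/68)) + 21828 = (4440 - 3/68) + 21828 = 301917/68 + 21828 = 1786221/68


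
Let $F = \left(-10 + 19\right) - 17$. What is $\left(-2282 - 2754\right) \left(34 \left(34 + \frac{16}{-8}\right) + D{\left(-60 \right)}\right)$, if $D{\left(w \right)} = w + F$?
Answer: $-5136720$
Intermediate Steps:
$F = -8$ ($F = 9 - 17 = -8$)
$D{\left(w \right)} = -8 + w$ ($D{\left(w \right)} = w - 8 = -8 + w$)
$\left(-2282 - 2754\right) \left(34 \left(34 + \frac{16}{-8}\right) + D{\left(-60 \right)}\right) = \left(-2282 - 2754\right) \left(34 \left(34 + \frac{16}{-8}\right) - 68\right) = - 5036 \left(34 \left(34 + 16 \left(- \frac{1}{8}\right)\right) - 68\right) = - 5036 \left(34 \left(34 - 2\right) - 68\right) = - 5036 \left(34 \cdot 32 - 68\right) = - 5036 \left(1088 - 68\right) = \left(-5036\right) 1020 = -5136720$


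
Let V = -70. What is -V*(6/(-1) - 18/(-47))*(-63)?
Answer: 1164240/47 ≈ 24771.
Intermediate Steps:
-V*(6/(-1) - 18/(-47))*(-63) = -(-70*(6/(-1) - 18/(-47)))*(-63) = -(-70*(6*(-1) - 18*(-1/47)))*(-63) = -(-70*(-6 + 18/47))*(-63) = -(-70*(-264/47))*(-63) = -18480*(-63)/47 = -1*(-1164240/47) = 1164240/47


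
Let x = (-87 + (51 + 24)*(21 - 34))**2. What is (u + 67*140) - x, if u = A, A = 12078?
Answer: -1106386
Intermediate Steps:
u = 12078
x = 1127844 (x = (-87 + 75*(-13))**2 = (-87 - 975)**2 = (-1062)**2 = 1127844)
(u + 67*140) - x = (12078 + 67*140) - 1*1127844 = (12078 + 9380) - 1127844 = 21458 - 1127844 = -1106386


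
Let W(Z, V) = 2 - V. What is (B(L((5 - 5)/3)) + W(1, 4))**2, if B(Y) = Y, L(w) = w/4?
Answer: 4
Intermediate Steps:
L(w) = w/4 (L(w) = w*(1/4) = w/4)
(B(L((5 - 5)/3)) + W(1, 4))**2 = (((5 - 5)/3)/4 + (2 - 1*4))**2 = ((0*(1/3))/4 + (2 - 4))**2 = ((1/4)*0 - 2)**2 = (0 - 2)**2 = (-2)**2 = 4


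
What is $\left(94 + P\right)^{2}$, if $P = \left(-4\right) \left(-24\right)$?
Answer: $36100$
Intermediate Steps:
$P = 96$
$\left(94 + P\right)^{2} = \left(94 + 96\right)^{2} = 190^{2} = 36100$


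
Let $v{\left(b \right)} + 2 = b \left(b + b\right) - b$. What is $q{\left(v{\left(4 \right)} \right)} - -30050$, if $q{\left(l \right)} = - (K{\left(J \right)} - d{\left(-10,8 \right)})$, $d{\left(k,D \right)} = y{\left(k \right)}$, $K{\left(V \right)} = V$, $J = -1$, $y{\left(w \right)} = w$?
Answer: $30041$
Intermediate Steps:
$v{\left(b \right)} = -2 - b + 2 b^{2}$ ($v{\left(b \right)} = -2 + \left(b \left(b + b\right) - b\right) = -2 + \left(b 2 b - b\right) = -2 + \left(2 b^{2} - b\right) = -2 + \left(- b + 2 b^{2}\right) = -2 - b + 2 b^{2}$)
$d{\left(k,D \right)} = k$
$q{\left(l \right)} = -9$ ($q{\left(l \right)} = - (-1 - -10) = - (-1 + 10) = \left(-1\right) 9 = -9$)
$q{\left(v{\left(4 \right)} \right)} - -30050 = -9 - -30050 = -9 + 30050 = 30041$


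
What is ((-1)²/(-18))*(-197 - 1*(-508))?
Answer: -311/18 ≈ -17.278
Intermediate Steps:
((-1)²/(-18))*(-197 - 1*(-508)) = (1*(-1/18))*(-197 + 508) = -1/18*311 = -311/18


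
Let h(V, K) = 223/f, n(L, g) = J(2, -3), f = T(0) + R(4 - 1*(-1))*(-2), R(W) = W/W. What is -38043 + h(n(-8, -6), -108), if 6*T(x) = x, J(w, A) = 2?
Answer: -76309/2 ≈ -38155.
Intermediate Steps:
R(W) = 1
T(x) = x/6
f = -2 (f = (⅙)*0 + 1*(-2) = 0 - 2 = -2)
n(L, g) = 2
h(V, K) = -223/2 (h(V, K) = 223/(-2) = 223*(-½) = -223/2)
-38043 + h(n(-8, -6), -108) = -38043 - 223/2 = -76309/2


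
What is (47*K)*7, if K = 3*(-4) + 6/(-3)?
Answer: -4606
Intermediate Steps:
K = -14 (K = -12 + 6*(-⅓) = -12 - 2 = -14)
(47*K)*7 = (47*(-14))*7 = -658*7 = -4606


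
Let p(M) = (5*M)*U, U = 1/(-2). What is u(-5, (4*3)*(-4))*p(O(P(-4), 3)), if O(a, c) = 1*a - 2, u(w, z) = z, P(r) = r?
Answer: -720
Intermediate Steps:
U = -½ ≈ -0.50000
O(a, c) = -2 + a (O(a, c) = a - 2 = -2 + a)
p(M) = -5*M/2 (p(M) = (5*M)*(-½) = -5*M/2)
u(-5, (4*3)*(-4))*p(O(P(-4), 3)) = ((4*3)*(-4))*(-5*(-2 - 4)/2) = (12*(-4))*(-5/2*(-6)) = -48*15 = -720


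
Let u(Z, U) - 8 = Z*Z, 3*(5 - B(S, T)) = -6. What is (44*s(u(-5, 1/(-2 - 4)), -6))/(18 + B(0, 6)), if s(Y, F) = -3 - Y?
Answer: -1584/25 ≈ -63.360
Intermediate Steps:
B(S, T) = 7 (B(S, T) = 5 - 1/3*(-6) = 5 + 2 = 7)
u(Z, U) = 8 + Z**2 (u(Z, U) = 8 + Z*Z = 8 + Z**2)
(44*s(u(-5, 1/(-2 - 4)), -6))/(18 + B(0, 6)) = (44*(-3 - (8 + (-5)**2)))/(18 + 7) = (44*(-3 - (8 + 25)))/25 = (44*(-3 - 1*33))*(1/25) = (44*(-3 - 33))*(1/25) = (44*(-36))*(1/25) = -1584*1/25 = -1584/25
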